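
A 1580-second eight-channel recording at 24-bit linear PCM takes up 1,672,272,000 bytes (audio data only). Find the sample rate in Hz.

44,100 Hz

Bytes = sample_rate × seconds × bytes_per_sample × channels.
sample_rate = 1,672,272,000 / (1,580 × 3 × 8) = 1,672,272,000 / 37,920 = 44,100 Hz.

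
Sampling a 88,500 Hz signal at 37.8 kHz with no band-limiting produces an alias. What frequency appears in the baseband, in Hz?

Nyquist = 37,800/2 = 18,900 Hz; 88,500 Hz exceeds it.
Alias = |88,500 − 2×37,800| = |88,500 − 75,600| = 12,900 Hz.

12,900 Hz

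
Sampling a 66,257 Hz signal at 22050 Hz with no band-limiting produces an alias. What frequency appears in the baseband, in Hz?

107 Hz

Nyquist = 22,050/2 = 11,025 Hz; 66,257 Hz exceeds it.
Alias = |66,257 − 3×22,050| = |66,257 − 66,150| = 107 Hz.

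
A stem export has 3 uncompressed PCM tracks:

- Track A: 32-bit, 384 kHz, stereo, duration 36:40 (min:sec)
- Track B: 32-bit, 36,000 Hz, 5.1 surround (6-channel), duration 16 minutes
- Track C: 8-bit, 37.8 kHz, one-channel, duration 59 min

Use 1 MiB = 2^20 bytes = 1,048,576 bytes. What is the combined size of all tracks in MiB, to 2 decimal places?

7363.94 MiB

Track A: 36:40 (min:sec) = 2,200 s; 384,000 × 2,200 × 4 × 2 = 6,758,400,000 bytes.
Track B: 16 minutes = 960 s; 36,000 × 960 × 4 × 6 = 829,440,000 bytes.
Track C: 59 min = 3,540 s; 37,800 × 3,540 × 1 × 1 = 133,812,000 bytes.
Total = 7,721,652,000 bytes = 7363.94 MiB.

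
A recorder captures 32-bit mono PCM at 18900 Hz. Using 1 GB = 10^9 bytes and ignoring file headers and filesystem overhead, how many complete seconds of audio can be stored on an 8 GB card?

105,820 seconds

Uncompressed byte rate = 18,900 × 4 × 1 = 75,600 bytes/s.
Capacity = 8 × 1,000,000,000 = 8,000,000,000 bytes.
8,000,000,000 / 75,600 ≈ 105820.11 s → 105,820 seconds.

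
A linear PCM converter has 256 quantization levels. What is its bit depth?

8 bits

log2(256) = 8.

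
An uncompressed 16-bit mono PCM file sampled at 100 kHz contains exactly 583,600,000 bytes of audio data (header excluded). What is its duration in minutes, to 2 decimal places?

Byte rate = 100,000 × 2 × 1 = 200,000 bytes/s.
Duration = 583,600,000 / 200,000 = 2,918 s.
2,918 s / 60 = 48.63 minutes.

48.63 minutes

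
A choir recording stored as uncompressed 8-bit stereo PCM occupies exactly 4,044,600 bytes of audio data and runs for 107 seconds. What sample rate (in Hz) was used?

18,900 Hz

Bytes = sample_rate × seconds × bytes_per_sample × channels.
sample_rate = 4,044,600 / (107 × 1 × 2) = 4,044,600 / 214 = 18,900 Hz.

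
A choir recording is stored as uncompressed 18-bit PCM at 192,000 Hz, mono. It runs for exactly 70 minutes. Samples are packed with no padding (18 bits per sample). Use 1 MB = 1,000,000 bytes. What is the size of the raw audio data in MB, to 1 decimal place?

1814.4 MB

Duration = exactly 70 minutes = 4,200 s.
Bits = 192,000 × 4,200 × 18 × 1 = 14,515,200,000 bits = 1,814,400,000 bytes.
1,814,400,000 / 1,000,000 = 1814.4 MB.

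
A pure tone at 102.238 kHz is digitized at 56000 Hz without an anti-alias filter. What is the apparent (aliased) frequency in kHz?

9.762 kHz

Nyquist = 56,000/2 = 28,000 Hz; 102,238 Hz exceeds it.
Alias = |102,238 − 2×56,000| = |102,238 − 112,000| = 9,762 Hz = 9.762 kHz.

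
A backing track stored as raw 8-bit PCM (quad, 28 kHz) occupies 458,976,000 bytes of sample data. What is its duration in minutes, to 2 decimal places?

68.30 minutes

Byte rate = 28,000 × 1 × 4 = 112,000 bytes/s.
Duration = 458,976,000 / 112,000 = 4,098 s.
4,098 s / 60 = 68.30 minutes.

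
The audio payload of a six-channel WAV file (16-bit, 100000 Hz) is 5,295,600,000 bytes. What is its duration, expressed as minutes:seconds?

73:33

Byte rate = 100,000 × 2 × 6 = 1,200,000 bytes/s.
Duration = 5,295,600,000 / 1,200,000 = 4,413 s.
4,413 s = 73:33.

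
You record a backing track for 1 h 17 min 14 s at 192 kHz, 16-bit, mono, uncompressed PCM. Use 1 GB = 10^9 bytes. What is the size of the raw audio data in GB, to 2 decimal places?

1.78 GB

Duration = 1 h 17 min 14 s = 4,634 s.
Bytes = 192,000 samples/s × 4,634 s × 2 bytes/sample × 1 ch = 1,779,456,000 bytes.
1,779,456,000 / 1,000,000,000 = 1.78 GB.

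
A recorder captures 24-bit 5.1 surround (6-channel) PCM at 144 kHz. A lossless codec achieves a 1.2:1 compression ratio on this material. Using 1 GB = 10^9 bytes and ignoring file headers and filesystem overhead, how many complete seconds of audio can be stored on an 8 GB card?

Uncompressed byte rate = 144,000 × 3 × 6 = 2,592,000 bytes/s.
After 1.2:1 compression, effective rate ≈ 2160000 bytes/s.
Capacity = 8 × 1,000,000,000 = 8,000,000,000 bytes.
8,000,000,000 / effective rate ≈ 3703.7 s → 3,703 seconds.

3,703 seconds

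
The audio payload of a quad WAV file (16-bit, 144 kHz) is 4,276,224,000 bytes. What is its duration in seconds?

3,712 seconds

Byte rate = 144,000 × 2 × 4 = 1,152,000 bytes/s.
Duration = 4,276,224,000 / 1,152,000 = 3,712 s.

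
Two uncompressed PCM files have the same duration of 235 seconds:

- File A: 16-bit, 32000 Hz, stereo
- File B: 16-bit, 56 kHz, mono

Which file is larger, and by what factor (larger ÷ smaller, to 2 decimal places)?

File A, by a factor of 1.14

File A: 32,000 × 2 × 2 = 128,000 bytes/s.
File B: 56,000 × 2 × 1 = 112,000 bytes/s.
File A is larger; ratio = 30,080,000 / 26,320,000 = 1.14.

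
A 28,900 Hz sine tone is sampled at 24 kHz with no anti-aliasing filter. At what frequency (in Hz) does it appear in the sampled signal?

Nyquist = 24,000/2 = 12,000 Hz; 28,900 Hz exceeds it.
Alias = |28,900 − 1×24,000| = |28,900 − 24,000| = 4,900 Hz.

4,900 Hz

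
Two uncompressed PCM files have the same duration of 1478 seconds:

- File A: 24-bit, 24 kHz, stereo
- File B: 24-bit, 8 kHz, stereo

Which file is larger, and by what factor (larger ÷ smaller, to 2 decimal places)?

File A, by a factor of 3.00

File A: 24,000 × 3 × 2 = 144,000 bytes/s.
File B: 8,000 × 3 × 2 = 48,000 bytes/s.
File A is larger; ratio = 212,832,000 / 70,944,000 = 3.00.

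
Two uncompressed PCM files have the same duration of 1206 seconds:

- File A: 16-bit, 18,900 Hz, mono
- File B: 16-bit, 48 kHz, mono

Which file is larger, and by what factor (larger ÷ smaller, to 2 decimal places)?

File B, by a factor of 2.54

File A: 18,900 × 2 × 1 = 37,800 bytes/s.
File B: 48,000 × 2 × 1 = 96,000 bytes/s.
File B is larger; ratio = 115,776,000 / 45,586,800 = 2.54.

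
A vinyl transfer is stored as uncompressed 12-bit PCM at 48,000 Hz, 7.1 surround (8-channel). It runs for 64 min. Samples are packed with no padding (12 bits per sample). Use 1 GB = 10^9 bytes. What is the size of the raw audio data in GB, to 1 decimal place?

2.2 GB

Duration = 64 min = 3,840 s.
Bits = 48,000 × 3,840 × 12 × 8 = 17,694,720,000 bits = 2,211,840,000 bytes.
2,211,840,000 / 1,000,000,000 = 2.2 GB.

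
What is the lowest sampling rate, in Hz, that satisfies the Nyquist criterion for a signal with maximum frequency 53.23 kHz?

Minimum sample rate = 2 × 53,230 Hz = 106,460 Hz.

106,460 Hz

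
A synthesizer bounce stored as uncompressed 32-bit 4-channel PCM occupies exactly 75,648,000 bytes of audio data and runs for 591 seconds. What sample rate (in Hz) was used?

Bytes = sample_rate × seconds × bytes_per_sample × channels.
sample_rate = 75,648,000 / (591 × 4 × 4) = 75,648,000 / 9,456 = 8,000 Hz.

8,000 Hz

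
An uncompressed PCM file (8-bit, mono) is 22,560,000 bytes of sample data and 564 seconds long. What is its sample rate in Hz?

40,000 Hz

Bytes = sample_rate × seconds × bytes_per_sample × channels.
sample_rate = 22,560,000 / (564 × 1 × 1) = 22,560,000 / 564 = 40,000 Hz.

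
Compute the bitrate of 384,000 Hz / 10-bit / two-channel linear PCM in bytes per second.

960,000 bytes/s

Bit rate = 384,000 × 10 × 2 = 7,680,000 bits/s.
7,680,000 / 8 = 960,000 bytes/s.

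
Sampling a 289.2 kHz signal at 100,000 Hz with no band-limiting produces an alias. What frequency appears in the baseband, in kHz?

10.8 kHz

Nyquist = 100,000/2 = 50,000 Hz; 289,200 Hz exceeds it.
Alias = |289,200 − 3×100,000| = |289,200 − 300,000| = 10,800 Hz = 10.8 kHz.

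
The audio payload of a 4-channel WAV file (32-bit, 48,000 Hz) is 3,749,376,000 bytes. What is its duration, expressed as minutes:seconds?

81:22

Byte rate = 48,000 × 4 × 4 = 768,000 bytes/s.
Duration = 3,749,376,000 / 768,000 = 4,882 s.
4,882 s = 81:22.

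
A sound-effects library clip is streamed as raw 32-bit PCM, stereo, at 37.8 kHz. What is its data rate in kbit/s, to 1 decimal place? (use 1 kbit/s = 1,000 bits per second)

2419.2 kbit/s

Bit rate = 37,800 × 32 × 2 = 2,419,200 bits/s.
= 2419.2 kbit/s.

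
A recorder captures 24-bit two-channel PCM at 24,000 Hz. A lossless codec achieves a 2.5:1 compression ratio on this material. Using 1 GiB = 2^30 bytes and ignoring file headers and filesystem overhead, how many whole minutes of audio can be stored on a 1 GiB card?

Uncompressed byte rate = 24,000 × 3 × 2 = 144,000 bytes/s.
After 2.5:1 compression, effective rate ≈ 57600 bytes/s.
Capacity = 1 × 1,073,741,824 = 1,073,741,824 bytes.
1,073,741,824 / effective rate ≈ 18641.35 s → 310 minutes.

310 minutes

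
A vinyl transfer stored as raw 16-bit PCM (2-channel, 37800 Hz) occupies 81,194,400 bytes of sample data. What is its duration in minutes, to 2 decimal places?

8.95 minutes

Byte rate = 37,800 × 2 × 2 = 151,200 bytes/s.
Duration = 81,194,400 / 151,200 = 537 s.
537 s / 60 = 8.95 minutes.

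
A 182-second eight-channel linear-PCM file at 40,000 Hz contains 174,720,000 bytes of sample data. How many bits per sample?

24 bits

Bytes per sample = 174,720,000 / (40,000 × 182 × 8) = 174,720,000 / 58,240,000 = 3.
Bit depth = 3 × 8 = 24 bits.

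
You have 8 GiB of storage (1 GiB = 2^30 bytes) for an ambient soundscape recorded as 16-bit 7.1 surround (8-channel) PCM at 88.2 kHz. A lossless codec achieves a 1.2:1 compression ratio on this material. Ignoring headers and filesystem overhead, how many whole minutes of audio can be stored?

Uncompressed byte rate = 88,200 × 2 × 8 = 1,411,200 bytes/s.
After 1.2:1 compression, effective rate ≈ 1176000 bytes/s.
Capacity = 8 × 1,073,741,824 = 8,589,934,592 bytes.
8,589,934,592 / effective rate ≈ 7304.37 s → 121 minutes.

121 minutes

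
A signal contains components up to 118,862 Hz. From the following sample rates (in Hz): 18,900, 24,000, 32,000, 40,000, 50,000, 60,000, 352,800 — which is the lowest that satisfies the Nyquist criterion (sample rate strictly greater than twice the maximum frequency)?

352,800 Hz

Need sample rate > 2 × 118,862 = 237,724 Hz.
Lowest listed rate above 237,724 Hz is 352,800 Hz.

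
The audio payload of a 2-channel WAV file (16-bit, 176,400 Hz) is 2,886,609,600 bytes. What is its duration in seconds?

4,091 seconds

Byte rate = 176,400 × 2 × 2 = 705,600 bytes/s.
Duration = 2,886,609,600 / 705,600 = 4,091 s.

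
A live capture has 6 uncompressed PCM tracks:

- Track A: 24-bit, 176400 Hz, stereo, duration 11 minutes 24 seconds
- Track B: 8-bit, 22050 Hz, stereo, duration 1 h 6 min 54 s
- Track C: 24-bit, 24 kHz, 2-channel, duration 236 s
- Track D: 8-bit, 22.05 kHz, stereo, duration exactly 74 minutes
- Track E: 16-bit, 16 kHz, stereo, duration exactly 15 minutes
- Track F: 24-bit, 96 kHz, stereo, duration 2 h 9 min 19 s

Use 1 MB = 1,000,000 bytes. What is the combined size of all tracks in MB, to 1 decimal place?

5657.5 MB

Track A: 11 minutes 24 seconds = 684 s; 176,400 × 684 × 3 × 2 = 723,945,600 bytes.
Track B: 1 h 6 min 54 s = 4,014 s; 22,050 × 4,014 × 1 × 2 = 177,017,400 bytes.
Track C: 24,000 × 236 × 3 × 2 = 33,984,000 bytes.
Track D: exactly 74 minutes = 4,440 s; 22,050 × 4,440 × 1 × 2 = 195,804,000 bytes.
Track E: exactly 15 minutes = 900 s; 16,000 × 900 × 2 × 2 = 57,600,000 bytes.
Track F: 2 h 9 min 19 s = 7,759 s; 96,000 × 7,759 × 3 × 2 = 4,469,184,000 bytes.
Total = 5,657,535,000 bytes = 5657.5 MB.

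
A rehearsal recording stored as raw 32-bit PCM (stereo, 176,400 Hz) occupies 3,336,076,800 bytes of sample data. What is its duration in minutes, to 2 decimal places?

39.40 minutes

Byte rate = 176,400 × 4 × 2 = 1,411,200 bytes/s.
Duration = 3,336,076,800 / 1,411,200 = 2,364 s.
2,364 s / 60 = 39.40 minutes.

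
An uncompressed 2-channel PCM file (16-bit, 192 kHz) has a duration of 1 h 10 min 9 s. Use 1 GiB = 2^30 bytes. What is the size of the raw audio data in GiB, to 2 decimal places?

Duration = 1 h 10 min 9 s = 4,209 s.
Bytes = 192,000 samples/s × 4,209 s × 2 bytes/sample × 2 ch = 3,232,512,000 bytes.
3,232,512,000 / 1,073,741,824 = 3.01 GiB.

3.01 GiB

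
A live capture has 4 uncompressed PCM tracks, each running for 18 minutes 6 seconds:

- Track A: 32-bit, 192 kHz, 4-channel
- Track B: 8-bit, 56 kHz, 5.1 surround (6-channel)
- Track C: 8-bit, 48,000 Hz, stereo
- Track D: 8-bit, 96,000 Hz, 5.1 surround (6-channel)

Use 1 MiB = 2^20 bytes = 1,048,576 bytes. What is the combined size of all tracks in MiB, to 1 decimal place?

18 minutes 6 seconds = 1,086 s.
Track A: 192,000 × 1,086 × 4 × 4 = 3,336,192,000 bytes.
Track B: 56,000 × 1,086 × 1 × 6 = 364,896,000 bytes.
Track C: 48,000 × 1,086 × 1 × 2 = 104,256,000 bytes.
Track D: 96,000 × 1,086 × 1 × 6 = 625,536,000 bytes.
Total = 4,430,880,000 bytes = 4225.6 MiB.

4225.6 MiB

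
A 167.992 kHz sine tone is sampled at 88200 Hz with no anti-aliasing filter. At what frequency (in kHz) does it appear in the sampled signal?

Nyquist = 88,200/2 = 44,100 Hz; 167,992 Hz exceeds it.
Alias = |167,992 − 2×88,200| = |167,992 − 176,400| = 8,408 Hz = 8.408 kHz.

8.408 kHz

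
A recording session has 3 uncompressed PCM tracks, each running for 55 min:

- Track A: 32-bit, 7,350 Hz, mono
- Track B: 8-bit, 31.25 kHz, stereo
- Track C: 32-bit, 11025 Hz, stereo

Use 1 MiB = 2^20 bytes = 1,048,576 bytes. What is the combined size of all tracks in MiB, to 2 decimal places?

566.80 MiB

55 min = 3,300 s.
Track A: 7,350 × 3,300 × 4 × 1 = 97,020,000 bytes.
Track B: 31,250 × 3,300 × 1 × 2 = 206,250,000 bytes.
Track C: 11,025 × 3,300 × 4 × 2 = 291,060,000 bytes.
Total = 594,330,000 bytes = 566.80 MiB.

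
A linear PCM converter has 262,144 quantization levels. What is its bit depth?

18 bits

log2(262,144) = 18.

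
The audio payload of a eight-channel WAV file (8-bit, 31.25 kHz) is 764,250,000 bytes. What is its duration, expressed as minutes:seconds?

Byte rate = 31,250 × 1 × 8 = 250,000 bytes/s.
Duration = 764,250,000 / 250,000 = 3,057 s.
3,057 s = 50:57.

50:57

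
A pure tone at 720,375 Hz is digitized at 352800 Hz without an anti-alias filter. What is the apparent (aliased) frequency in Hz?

14,775 Hz

Nyquist = 352,800/2 = 176,400 Hz; 720,375 Hz exceeds it.
Alias = |720,375 − 2×352,800| = |720,375 − 705,600| = 14,775 Hz.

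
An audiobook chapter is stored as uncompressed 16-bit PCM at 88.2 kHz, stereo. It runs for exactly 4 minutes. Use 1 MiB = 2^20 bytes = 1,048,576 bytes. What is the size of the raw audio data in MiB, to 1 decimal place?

80.7 MiB

Duration = exactly 4 minutes = 240 s.
Bytes = 88,200 samples/s × 240 s × 2 bytes/sample × 2 ch = 84,672,000 bytes.
84,672,000 / 1,048,576 = 80.7 MiB.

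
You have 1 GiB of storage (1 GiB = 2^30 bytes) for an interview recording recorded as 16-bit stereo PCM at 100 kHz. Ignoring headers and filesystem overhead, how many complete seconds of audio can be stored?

Uncompressed byte rate = 100,000 × 2 × 2 = 400,000 bytes/s.
Capacity = 1 × 1,073,741,824 = 1,073,741,824 bytes.
1,073,741,824 / 400,000 ≈ 2684.35 s → 2,684 seconds.

2,684 seconds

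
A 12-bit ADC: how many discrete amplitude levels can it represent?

2^12 = 4,096.

4,096 levels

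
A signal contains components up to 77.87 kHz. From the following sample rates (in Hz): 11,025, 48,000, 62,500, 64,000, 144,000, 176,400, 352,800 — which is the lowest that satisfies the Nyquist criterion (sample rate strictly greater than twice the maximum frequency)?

Need sample rate > 2 × 77,870 = 155,740 Hz.
Lowest listed rate above 155,740 Hz is 176,400 Hz.

176,400 Hz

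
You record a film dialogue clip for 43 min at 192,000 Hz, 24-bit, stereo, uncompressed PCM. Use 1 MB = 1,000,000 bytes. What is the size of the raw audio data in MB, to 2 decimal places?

2972.16 MB

Duration = 43 min = 2,580 s.
Bytes = 192,000 samples/s × 2,580 s × 3 bytes/sample × 2 ch = 2,972,160,000 bytes.
2,972,160,000 / 1,000,000 = 2972.16 MB.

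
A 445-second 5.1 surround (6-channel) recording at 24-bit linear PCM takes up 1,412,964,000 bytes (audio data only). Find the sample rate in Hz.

Bytes = sample_rate × seconds × bytes_per_sample × channels.
sample_rate = 1,412,964,000 / (445 × 3 × 6) = 1,412,964,000 / 8,010 = 176,400 Hz.

176,400 Hz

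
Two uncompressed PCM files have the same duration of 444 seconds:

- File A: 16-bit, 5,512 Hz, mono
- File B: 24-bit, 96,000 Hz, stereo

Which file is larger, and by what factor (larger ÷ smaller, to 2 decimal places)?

File B, by a factor of 52.25

File A: 5,512 × 2 × 1 = 11,024 bytes/s.
File B: 96,000 × 3 × 2 = 576,000 bytes/s.
File B is larger; ratio = 255,744,000 / 4,894,656 = 52.25.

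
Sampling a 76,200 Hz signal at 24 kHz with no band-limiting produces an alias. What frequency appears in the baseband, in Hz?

4,200 Hz

Nyquist = 24,000/2 = 12,000 Hz; 76,200 Hz exceeds it.
Alias = |76,200 − 3×24,000| = |76,200 − 72,000| = 4,200 Hz.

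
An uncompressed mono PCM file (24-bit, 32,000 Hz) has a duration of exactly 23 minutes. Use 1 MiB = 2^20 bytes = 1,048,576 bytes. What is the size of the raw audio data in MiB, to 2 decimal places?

126.34 MiB

Duration = exactly 23 minutes = 1,380 s.
Bytes = 32,000 samples/s × 1,380 s × 3 bytes/sample × 1 ch = 132,480,000 bytes.
132,480,000 / 1,048,576 = 126.34 MiB.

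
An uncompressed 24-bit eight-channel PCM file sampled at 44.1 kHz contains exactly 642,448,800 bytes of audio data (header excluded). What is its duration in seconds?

607 seconds

Byte rate = 44,100 × 3 × 8 = 1,058,400 bytes/s.
Duration = 642,448,800 / 1,058,400 = 607 s.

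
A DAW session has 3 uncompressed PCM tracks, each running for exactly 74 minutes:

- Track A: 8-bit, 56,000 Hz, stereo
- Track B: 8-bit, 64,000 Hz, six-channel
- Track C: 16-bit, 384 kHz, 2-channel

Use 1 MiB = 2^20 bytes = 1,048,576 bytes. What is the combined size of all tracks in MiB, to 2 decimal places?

exactly 74 minutes = 4,440 s.
Track A: 56,000 × 4,440 × 1 × 2 = 497,280,000 bytes.
Track B: 64,000 × 4,440 × 1 × 6 = 1,704,960,000 bytes.
Track C: 384,000 × 4,440 × 2 × 2 = 6,819,840,000 bytes.
Total = 9,022,080,000 bytes = 8604.13 MiB.

8604.13 MiB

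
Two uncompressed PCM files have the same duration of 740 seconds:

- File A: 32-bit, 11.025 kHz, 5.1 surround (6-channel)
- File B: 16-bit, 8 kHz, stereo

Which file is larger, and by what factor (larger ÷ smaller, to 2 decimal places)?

File A: 11,025 × 4 × 6 = 264,600 bytes/s.
File B: 8,000 × 2 × 2 = 32,000 bytes/s.
File A is larger; ratio = 195,804,000 / 23,680,000 = 8.27.

File A, by a factor of 8.27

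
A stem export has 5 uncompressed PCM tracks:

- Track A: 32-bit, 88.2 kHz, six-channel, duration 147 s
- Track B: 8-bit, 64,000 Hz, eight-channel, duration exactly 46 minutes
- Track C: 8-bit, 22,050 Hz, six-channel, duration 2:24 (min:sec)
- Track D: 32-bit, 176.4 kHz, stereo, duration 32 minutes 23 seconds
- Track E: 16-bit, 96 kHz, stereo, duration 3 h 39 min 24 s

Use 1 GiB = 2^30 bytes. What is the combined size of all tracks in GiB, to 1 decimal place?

Track A: 88,200 × 147 × 4 × 6 = 311,169,600 bytes.
Track B: exactly 46 minutes = 2,760 s; 64,000 × 2,760 × 1 × 8 = 1,413,120,000 bytes.
Track C: 2:24 (min:sec) = 144 s; 22,050 × 144 × 1 × 6 = 19,051,200 bytes.
Track D: 32 minutes 23 seconds = 1,943 s; 176,400 × 1,943 × 4 × 2 = 2,741,961,600 bytes.
Track E: 3 h 39 min 24 s = 13,164 s; 96,000 × 13,164 × 2 × 2 = 5,054,976,000 bytes.
Total = 9,540,278,400 bytes = 8.9 GiB.

8.9 GiB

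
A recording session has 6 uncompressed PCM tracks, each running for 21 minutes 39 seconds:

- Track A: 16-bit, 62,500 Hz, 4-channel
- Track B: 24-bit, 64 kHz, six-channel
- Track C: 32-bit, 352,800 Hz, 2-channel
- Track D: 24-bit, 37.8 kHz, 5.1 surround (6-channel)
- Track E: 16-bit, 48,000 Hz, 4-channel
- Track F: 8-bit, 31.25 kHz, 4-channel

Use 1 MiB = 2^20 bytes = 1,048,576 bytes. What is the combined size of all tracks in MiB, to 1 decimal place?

21 minutes 39 seconds = 1,299 s.
Track A: 62,500 × 1,299 × 2 × 4 = 649,500,000 bytes.
Track B: 64,000 × 1,299 × 3 × 6 = 1,496,448,000 bytes.
Track C: 352,800 × 1,299 × 4 × 2 = 3,666,297,600 bytes.
Track D: 37,800 × 1,299 × 3 × 6 = 883,839,600 bytes.
Track E: 48,000 × 1,299 × 2 × 4 = 498,816,000 bytes.
Track F: 31,250 × 1,299 × 1 × 4 = 162,375,000 bytes.
Total = 7,357,276,200 bytes = 7016.4 MiB.

7016.4 MiB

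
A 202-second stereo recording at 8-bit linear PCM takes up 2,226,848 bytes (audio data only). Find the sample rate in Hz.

5,512 Hz

Bytes = sample_rate × seconds × bytes_per_sample × channels.
sample_rate = 2,226,848 / (202 × 1 × 2) = 2,226,848 / 404 = 5,512 Hz.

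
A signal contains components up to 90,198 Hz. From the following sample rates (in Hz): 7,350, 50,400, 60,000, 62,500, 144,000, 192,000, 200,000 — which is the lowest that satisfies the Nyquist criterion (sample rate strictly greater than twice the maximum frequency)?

192,000 Hz

Need sample rate > 2 × 90,198 = 180,396 Hz.
Lowest listed rate above 180,396 Hz is 192,000 Hz.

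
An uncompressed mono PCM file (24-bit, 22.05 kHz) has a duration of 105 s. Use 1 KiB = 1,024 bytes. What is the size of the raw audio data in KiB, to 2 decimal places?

Bytes = 22,050 samples/s × 105 s × 3 bytes/sample × 1 ch = 6,945,750 bytes.
6,945,750 / 1,024 = 6782.96 KiB.

6782.96 KiB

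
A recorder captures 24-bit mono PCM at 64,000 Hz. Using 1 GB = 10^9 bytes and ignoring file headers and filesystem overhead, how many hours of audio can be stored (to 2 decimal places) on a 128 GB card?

185.19 hours

Uncompressed byte rate = 64,000 × 3 × 1 = 192,000 bytes/s.
Capacity = 128 × 1,000,000,000 = 128,000,000,000 bytes.
128,000,000,000 / 192,000 ≈ 666666.67 s → 185.19 hours.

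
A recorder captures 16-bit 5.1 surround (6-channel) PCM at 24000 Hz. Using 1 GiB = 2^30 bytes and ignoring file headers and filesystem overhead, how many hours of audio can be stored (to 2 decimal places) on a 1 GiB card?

1.04 hours

Uncompressed byte rate = 24,000 × 2 × 6 = 288,000 bytes/s.
Capacity = 1 × 1,073,741,824 = 1,073,741,824 bytes.
1,073,741,824 / 288,000 ≈ 3728.27 s → 1.04 hours.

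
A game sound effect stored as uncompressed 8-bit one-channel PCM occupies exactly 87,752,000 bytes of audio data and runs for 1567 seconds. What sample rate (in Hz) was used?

56,000 Hz

Bytes = sample_rate × seconds × bytes_per_sample × channels.
sample_rate = 87,752,000 / (1,567 × 1 × 1) = 87,752,000 / 1,567 = 56,000 Hz.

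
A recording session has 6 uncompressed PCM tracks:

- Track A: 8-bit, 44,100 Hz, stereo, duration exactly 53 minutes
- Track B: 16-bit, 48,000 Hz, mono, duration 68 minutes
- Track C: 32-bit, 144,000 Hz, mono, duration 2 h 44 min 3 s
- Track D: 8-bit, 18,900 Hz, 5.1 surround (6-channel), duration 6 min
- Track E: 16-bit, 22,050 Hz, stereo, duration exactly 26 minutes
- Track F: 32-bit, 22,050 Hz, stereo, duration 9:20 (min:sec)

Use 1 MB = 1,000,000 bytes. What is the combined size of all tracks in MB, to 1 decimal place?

Track A: exactly 53 minutes = 3,180 s; 44,100 × 3,180 × 1 × 2 = 280,476,000 bytes.
Track B: 68 minutes = 4,080 s; 48,000 × 4,080 × 2 × 1 = 391,680,000 bytes.
Track C: 2 h 44 min 3 s = 9,843 s; 144,000 × 9,843 × 4 × 1 = 5,669,568,000 bytes.
Track D: 6 min = 360 s; 18,900 × 360 × 1 × 6 = 40,824,000 bytes.
Track E: exactly 26 minutes = 1,560 s; 22,050 × 1,560 × 2 × 2 = 137,592,000 bytes.
Track F: 9:20 (min:sec) = 560 s; 22,050 × 560 × 4 × 2 = 98,784,000 bytes.
Total = 6,618,924,000 bytes = 6618.9 MB.

6618.9 MB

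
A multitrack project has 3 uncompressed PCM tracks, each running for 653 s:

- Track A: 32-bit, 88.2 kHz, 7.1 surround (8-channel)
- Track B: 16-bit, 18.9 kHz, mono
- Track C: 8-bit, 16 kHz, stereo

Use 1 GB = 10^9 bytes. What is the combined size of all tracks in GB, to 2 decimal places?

1.89 GB

Track A: 88,200 × 653 × 4 × 8 = 1,843,027,200 bytes.
Track B: 18,900 × 653 × 2 × 1 = 24,683,400 bytes.
Track C: 16,000 × 653 × 1 × 2 = 20,896,000 bytes.
Total = 1,888,606,600 bytes = 1.89 GB.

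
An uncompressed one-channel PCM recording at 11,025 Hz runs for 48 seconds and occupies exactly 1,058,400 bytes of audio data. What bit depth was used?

16 bits

Bytes per sample = 1,058,400 / (11,025 × 48 × 1) = 1,058,400 / 529,200 = 2.
Bit depth = 2 × 8 = 16 bits.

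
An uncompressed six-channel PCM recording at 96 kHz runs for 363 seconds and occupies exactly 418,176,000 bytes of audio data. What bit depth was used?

16 bits

Bytes per sample = 418,176,000 / (96,000 × 363 × 6) = 418,176,000 / 209,088,000 = 2.
Bit depth = 2 × 8 = 16 bits.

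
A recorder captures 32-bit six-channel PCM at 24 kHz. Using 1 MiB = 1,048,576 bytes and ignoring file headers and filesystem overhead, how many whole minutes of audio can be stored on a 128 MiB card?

3 minutes

Uncompressed byte rate = 24,000 × 4 × 6 = 576,000 bytes/s.
Capacity = 128 × 1,048,576 = 134,217,728 bytes.
134,217,728 / 576,000 ≈ 233.02 s → 3 minutes.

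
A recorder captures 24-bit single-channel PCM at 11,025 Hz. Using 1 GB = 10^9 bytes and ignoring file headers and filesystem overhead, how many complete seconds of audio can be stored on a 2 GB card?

Uncompressed byte rate = 11,025 × 3 × 1 = 33,075 bytes/s.
Capacity = 2 × 1,000,000,000 = 2,000,000,000 bytes.
2,000,000,000 / 33,075 ≈ 60468.63 s → 60,468 seconds.

60,468 seconds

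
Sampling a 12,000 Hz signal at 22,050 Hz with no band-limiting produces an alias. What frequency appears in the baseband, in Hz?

10,050 Hz

Nyquist = 22,050/2 = 11,025 Hz; 12,000 Hz exceeds it.
Alias = |12,000 − 1×22,050| = |12,000 − 22,050| = 10,050 Hz.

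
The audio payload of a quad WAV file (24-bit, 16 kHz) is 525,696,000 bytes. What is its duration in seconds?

Byte rate = 16,000 × 3 × 4 = 192,000 bytes/s.
Duration = 525,696,000 / 192,000 = 2,738 s.

2,738 seconds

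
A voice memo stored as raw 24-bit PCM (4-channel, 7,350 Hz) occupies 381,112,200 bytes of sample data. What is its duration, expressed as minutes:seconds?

Byte rate = 7,350 × 3 × 4 = 88,200 bytes/s.
Duration = 381,112,200 / 88,200 = 4,321 s.
4,321 s = 72:01.

72:01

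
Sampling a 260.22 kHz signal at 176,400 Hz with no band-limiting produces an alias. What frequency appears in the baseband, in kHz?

Nyquist = 176,400/2 = 88,200 Hz; 260,220 Hz exceeds it.
Alias = |260,220 − 1×176,400| = |260,220 − 176,400| = 83,820 Hz = 83.82 kHz.

83.82 kHz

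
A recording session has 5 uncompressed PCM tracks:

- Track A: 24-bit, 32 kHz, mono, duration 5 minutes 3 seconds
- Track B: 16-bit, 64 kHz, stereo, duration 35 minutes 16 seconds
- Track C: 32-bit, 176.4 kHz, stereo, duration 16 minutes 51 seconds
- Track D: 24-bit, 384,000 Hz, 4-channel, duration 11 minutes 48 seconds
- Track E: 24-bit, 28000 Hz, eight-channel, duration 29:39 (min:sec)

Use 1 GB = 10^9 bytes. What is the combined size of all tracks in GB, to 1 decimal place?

6.5 GB

Track A: 5 minutes 3 seconds = 303 s; 32,000 × 303 × 3 × 1 = 29,088,000 bytes.
Track B: 35 minutes 16 seconds = 2,116 s; 64,000 × 2,116 × 2 × 2 = 541,696,000 bytes.
Track C: 16 minutes 51 seconds = 1,011 s; 176,400 × 1,011 × 4 × 2 = 1,426,723,200 bytes.
Track D: 11 minutes 48 seconds = 708 s; 384,000 × 708 × 3 × 4 = 3,262,464,000 bytes.
Track E: 29:39 (min:sec) = 1,779 s; 28,000 × 1,779 × 3 × 8 = 1,195,488,000 bytes.
Total = 6,455,459,200 bytes = 6.5 GB.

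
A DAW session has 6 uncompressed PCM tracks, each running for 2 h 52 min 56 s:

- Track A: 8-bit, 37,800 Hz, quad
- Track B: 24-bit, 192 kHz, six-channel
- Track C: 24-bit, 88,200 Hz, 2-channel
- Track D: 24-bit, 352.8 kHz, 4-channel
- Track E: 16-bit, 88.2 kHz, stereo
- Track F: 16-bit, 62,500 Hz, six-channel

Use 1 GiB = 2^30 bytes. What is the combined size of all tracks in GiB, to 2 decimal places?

91.54 GiB

2 h 52 min 56 s = 10,376 s.
Track A: 37,800 × 10,376 × 1 × 4 = 1,568,851,200 bytes.
Track B: 192,000 × 10,376 × 3 × 6 = 35,859,456,000 bytes.
Track C: 88,200 × 10,376 × 3 × 2 = 5,490,979,200 bytes.
Track D: 352,800 × 10,376 × 3 × 4 = 43,927,833,600 bytes.
Track E: 88,200 × 10,376 × 2 × 2 = 3,660,652,800 bytes.
Track F: 62,500 × 10,376 × 2 × 6 = 7,782,000,000 bytes.
Total = 98,289,772,800 bytes = 91.54 GiB.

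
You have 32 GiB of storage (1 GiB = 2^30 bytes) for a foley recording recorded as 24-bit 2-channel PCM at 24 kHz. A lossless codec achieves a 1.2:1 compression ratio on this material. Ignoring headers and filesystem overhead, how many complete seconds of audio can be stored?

286,331 seconds

Uncompressed byte rate = 24,000 × 3 × 2 = 144,000 bytes/s.
After 1.2:1 compression, effective rate ≈ 120000 bytes/s.
Capacity = 32 × 1,073,741,824 = 34,359,738,368 bytes.
34,359,738,368 / effective rate ≈ 286331.15 s → 286,331 seconds.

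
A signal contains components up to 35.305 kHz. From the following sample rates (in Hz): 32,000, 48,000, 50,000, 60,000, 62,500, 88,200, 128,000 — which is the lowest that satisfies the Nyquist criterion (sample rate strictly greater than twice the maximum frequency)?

88,200 Hz

Need sample rate > 2 × 35,305 = 70,610 Hz.
Lowest listed rate above 70,610 Hz is 88,200 Hz.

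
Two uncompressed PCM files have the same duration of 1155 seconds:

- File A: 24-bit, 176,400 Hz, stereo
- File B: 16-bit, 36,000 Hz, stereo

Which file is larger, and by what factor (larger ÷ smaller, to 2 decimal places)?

File A, by a factor of 7.35

File A: 176,400 × 3 × 2 = 1,058,400 bytes/s.
File B: 36,000 × 2 × 2 = 144,000 bytes/s.
File A is larger; ratio = 1,222,452,000 / 166,320,000 = 7.35.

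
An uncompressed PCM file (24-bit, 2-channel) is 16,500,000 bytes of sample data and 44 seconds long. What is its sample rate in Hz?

62,500 Hz

Bytes = sample_rate × seconds × bytes_per_sample × channels.
sample_rate = 16,500,000 / (44 × 3 × 2) = 16,500,000 / 264 = 62,500 Hz.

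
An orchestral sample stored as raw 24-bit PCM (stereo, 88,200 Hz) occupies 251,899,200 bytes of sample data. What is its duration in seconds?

476 seconds

Byte rate = 88,200 × 3 × 2 = 529,200 bytes/s.
Duration = 251,899,200 / 529,200 = 476 s.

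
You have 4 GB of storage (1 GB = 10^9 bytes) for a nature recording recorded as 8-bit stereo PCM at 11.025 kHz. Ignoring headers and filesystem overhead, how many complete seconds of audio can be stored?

Uncompressed byte rate = 11,025 × 1 × 2 = 22,050 bytes/s.
Capacity = 4 × 1,000,000,000 = 4,000,000,000 bytes.
4,000,000,000 / 22,050 ≈ 181405.9 s → 181,405 seconds.

181,405 seconds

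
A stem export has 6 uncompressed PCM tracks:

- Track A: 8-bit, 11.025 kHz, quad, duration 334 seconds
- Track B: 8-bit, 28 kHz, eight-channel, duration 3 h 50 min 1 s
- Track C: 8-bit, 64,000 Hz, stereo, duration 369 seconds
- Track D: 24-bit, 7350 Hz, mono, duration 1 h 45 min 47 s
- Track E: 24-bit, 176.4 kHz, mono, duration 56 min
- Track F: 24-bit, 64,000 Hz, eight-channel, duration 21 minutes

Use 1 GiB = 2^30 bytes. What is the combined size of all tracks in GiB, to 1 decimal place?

Track A: 11,025 × 334 × 1 × 4 = 14,729,400 bytes.
Track B: 3 h 50 min 1 s = 13,801 s; 28,000 × 13,801 × 1 × 8 = 3,091,424,000 bytes.
Track C: 64,000 × 369 × 1 × 2 = 47,232,000 bytes.
Track D: 1 h 45 min 47 s = 6,347 s; 7,350 × 6,347 × 3 × 1 = 139,951,350 bytes.
Track E: 56 min = 3,360 s; 176,400 × 3,360 × 3 × 1 = 1,778,112,000 bytes.
Track F: 21 minutes = 1,260 s; 64,000 × 1,260 × 3 × 8 = 1,935,360,000 bytes.
Total = 7,006,808,750 bytes = 6.5 GiB.

6.5 GiB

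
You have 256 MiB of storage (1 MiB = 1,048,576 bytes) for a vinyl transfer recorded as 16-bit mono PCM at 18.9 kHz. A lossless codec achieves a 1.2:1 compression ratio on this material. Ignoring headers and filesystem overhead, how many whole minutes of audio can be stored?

Uncompressed byte rate = 18,900 × 2 × 1 = 37,800 bytes/s.
After 1.2:1 compression, effective rate ≈ 31500 bytes/s.
Capacity = 256 × 1,048,576 = 268,435,456 bytes.
268,435,456 / effective rate ≈ 8521.76 s → 142 minutes.

142 minutes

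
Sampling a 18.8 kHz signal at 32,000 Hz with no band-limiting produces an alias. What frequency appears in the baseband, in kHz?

Nyquist = 32,000/2 = 16,000 Hz; 18,800 Hz exceeds it.
Alias = |18,800 − 1×32,000| = |18,800 − 32,000| = 13,200 Hz = 13.2 kHz.

13.2 kHz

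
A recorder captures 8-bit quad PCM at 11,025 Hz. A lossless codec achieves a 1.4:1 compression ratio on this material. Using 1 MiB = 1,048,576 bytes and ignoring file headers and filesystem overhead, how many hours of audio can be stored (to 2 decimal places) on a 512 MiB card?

Uncompressed byte rate = 11,025 × 1 × 4 = 44,100 bytes/s.
After 1.4:1 compression, effective rate ≈ 31500 bytes/s.
Capacity = 512 × 1,048,576 = 536,870,912 bytes.
536,870,912 / effective rate ≈ 17043.52 s → 4.73 hours.

4.73 hours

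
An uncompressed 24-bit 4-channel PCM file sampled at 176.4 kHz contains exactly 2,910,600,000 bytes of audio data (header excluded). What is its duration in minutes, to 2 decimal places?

Byte rate = 176,400 × 3 × 4 = 2,116,800 bytes/s.
Duration = 2,910,600,000 / 2,116,800 = 1,375 s.
1,375 s / 60 = 22.92 minutes.

22.92 minutes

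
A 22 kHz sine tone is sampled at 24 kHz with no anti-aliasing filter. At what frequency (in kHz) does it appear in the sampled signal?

Nyquist = 24,000/2 = 12,000 Hz; 22,000 Hz exceeds it.
Alias = |22,000 − 1×24,000| = |22,000 − 24,000| = 2,000 Hz = 2 kHz.

2 kHz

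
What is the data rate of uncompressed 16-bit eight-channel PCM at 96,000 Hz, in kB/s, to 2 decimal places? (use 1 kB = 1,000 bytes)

Bit rate = 96,000 × 16 × 8 = 12,288,000 bits/s.
12,288,000 / 8 = 1,536,000 B/s = 1536.00 kB/s.

1536.00 kB/s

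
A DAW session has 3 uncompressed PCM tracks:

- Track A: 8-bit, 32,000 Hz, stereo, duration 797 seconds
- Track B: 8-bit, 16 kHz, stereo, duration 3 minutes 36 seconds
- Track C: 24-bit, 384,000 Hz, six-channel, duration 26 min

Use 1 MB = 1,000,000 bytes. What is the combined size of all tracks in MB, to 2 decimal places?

10840.64 MB

Track A: 32,000 × 797 × 1 × 2 = 51,008,000 bytes.
Track B: 3 minutes 36 seconds = 216 s; 16,000 × 216 × 1 × 2 = 6,912,000 bytes.
Track C: 26 min = 1,560 s; 384,000 × 1,560 × 3 × 6 = 10,782,720,000 bytes.
Total = 10,840,640,000 bytes = 10840.64 MB.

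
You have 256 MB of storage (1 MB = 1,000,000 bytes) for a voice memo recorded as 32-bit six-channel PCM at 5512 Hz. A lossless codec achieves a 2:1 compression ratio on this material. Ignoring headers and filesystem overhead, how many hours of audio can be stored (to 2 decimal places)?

1.08 hours

Uncompressed byte rate = 5,512 × 4 × 6 = 132,288 bytes/s.
After 2:1 compression, effective rate ≈ 66144 bytes/s.
Capacity = 256 × 1,000,000 = 256,000,000 bytes.
256,000,000 / effective rate ≈ 3870.34 s → 1.08 hours.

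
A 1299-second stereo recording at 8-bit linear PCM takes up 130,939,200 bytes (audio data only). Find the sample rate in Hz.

50,400 Hz

Bytes = sample_rate × seconds × bytes_per_sample × channels.
sample_rate = 130,939,200 / (1,299 × 1 × 2) = 130,939,200 / 2,598 = 50,400 Hz.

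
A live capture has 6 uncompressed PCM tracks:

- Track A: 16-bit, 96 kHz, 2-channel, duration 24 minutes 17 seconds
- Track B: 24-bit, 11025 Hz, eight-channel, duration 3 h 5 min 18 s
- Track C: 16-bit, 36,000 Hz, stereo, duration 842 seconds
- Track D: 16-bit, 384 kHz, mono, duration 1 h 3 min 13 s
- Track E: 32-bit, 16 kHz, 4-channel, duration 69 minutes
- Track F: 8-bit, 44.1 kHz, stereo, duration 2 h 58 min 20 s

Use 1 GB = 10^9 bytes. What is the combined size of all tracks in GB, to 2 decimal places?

Track A: 24 minutes 17 seconds = 1,457 s; 96,000 × 1,457 × 2 × 2 = 559,488,000 bytes.
Track B: 3 h 5 min 18 s = 11,118 s; 11,025 × 11,118 × 3 × 8 = 2,941,822,800 bytes.
Track C: 36,000 × 842 × 2 × 2 = 121,248,000 bytes.
Track D: 1 h 3 min 13 s = 3,793 s; 384,000 × 3,793 × 2 × 1 = 2,913,024,000 bytes.
Track E: 69 minutes = 4,140 s; 16,000 × 4,140 × 4 × 4 = 1,059,840,000 bytes.
Track F: 2 h 58 min 20 s = 10,700 s; 44,100 × 10,700 × 1 × 2 = 943,740,000 bytes.
Total = 8,539,162,800 bytes = 8.54 GB.

8.54 GB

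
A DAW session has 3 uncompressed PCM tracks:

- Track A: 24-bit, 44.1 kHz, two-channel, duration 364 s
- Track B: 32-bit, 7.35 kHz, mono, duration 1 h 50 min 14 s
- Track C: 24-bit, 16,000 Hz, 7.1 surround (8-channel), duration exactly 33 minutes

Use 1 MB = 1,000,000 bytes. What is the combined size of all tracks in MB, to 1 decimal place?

Track A: 44,100 × 364 × 3 × 2 = 96,314,400 bytes.
Track B: 1 h 50 min 14 s = 6,614 s; 7,350 × 6,614 × 4 × 1 = 194,451,600 bytes.
Track C: exactly 33 minutes = 1,980 s; 16,000 × 1,980 × 3 × 8 = 760,320,000 bytes.
Total = 1,051,086,000 bytes = 1051.1 MB.

1051.1 MB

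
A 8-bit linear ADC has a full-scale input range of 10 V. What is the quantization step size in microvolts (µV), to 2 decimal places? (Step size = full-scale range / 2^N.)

10 V / 2^8 = 10 / 256 V = 39062.50 µV.

39062.50 µV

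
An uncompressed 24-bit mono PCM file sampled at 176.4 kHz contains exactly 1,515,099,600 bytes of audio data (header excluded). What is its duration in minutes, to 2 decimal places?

47.72 minutes

Byte rate = 176,400 × 3 × 1 = 529,200 bytes/s.
Duration = 1,515,099,600 / 529,200 = 2,863 s.
2,863 s / 60 = 47.72 minutes.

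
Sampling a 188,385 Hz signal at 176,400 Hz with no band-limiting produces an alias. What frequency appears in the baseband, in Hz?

11,985 Hz

Nyquist = 176,400/2 = 88,200 Hz; 188,385 Hz exceeds it.
Alias = |188,385 − 1×176,400| = |188,385 − 176,400| = 11,985 Hz.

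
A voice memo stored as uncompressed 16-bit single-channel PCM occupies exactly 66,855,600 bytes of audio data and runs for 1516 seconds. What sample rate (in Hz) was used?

Bytes = sample_rate × seconds × bytes_per_sample × channels.
sample_rate = 66,855,600 / (1,516 × 2 × 1) = 66,855,600 / 3,032 = 22,050 Hz.

22,050 Hz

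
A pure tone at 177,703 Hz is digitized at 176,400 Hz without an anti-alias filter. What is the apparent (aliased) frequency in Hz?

1,303 Hz

Nyquist = 176,400/2 = 88,200 Hz; 177,703 Hz exceeds it.
Alias = |177,703 − 1×176,400| = |177,703 − 176,400| = 1,303 Hz.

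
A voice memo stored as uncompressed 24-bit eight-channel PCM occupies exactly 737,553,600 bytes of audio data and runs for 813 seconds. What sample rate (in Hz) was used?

Bytes = sample_rate × seconds × bytes_per_sample × channels.
sample_rate = 737,553,600 / (813 × 3 × 8) = 737,553,600 / 19,512 = 37,800 Hz.

37,800 Hz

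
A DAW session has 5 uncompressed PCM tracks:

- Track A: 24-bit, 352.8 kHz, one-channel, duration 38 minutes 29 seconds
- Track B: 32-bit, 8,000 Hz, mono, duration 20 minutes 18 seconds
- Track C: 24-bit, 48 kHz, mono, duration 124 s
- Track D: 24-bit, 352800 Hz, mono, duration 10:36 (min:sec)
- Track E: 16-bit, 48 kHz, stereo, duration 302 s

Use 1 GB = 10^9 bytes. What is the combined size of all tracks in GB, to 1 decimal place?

3.2 GB

Track A: 38 minutes 29 seconds = 2,309 s; 352,800 × 2,309 × 3 × 1 = 2,443,845,600 bytes.
Track B: 20 minutes 18 seconds = 1,218 s; 8,000 × 1,218 × 4 × 1 = 38,976,000 bytes.
Track C: 48,000 × 124 × 3 × 1 = 17,856,000 bytes.
Track D: 10:36 (min:sec) = 636 s; 352,800 × 636 × 3 × 1 = 673,142,400 bytes.
Track E: 48,000 × 302 × 2 × 2 = 57,984,000 bytes.
Total = 3,231,804,000 bytes = 3.2 GB.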